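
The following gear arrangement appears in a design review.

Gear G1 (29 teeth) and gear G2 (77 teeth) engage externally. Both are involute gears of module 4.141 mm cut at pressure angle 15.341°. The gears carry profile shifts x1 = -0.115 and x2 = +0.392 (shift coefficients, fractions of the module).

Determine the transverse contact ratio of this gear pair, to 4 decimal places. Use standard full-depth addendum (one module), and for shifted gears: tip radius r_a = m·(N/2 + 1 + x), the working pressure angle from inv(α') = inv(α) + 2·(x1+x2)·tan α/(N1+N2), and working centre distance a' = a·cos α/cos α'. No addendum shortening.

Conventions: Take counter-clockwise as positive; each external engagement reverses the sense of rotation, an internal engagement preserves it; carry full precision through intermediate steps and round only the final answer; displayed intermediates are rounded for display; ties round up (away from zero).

recognized (one external pair, fixed centres): single-mesh tooth geometry, m = 4.141, N1 = 29, N2 = 77
base radii: r_b1 = 57.905015, r_b2 = 153.747799
tip radii: r_a1 = 63.709285, r_a2 = 165.192772
inv(α') = inv(15.341°) + 2·(-0.115+0.392)·tan α/(29+77) = 0.00802118  ⇒  α' = 16.35966°
a' = a·cos α / cos α' = 219.4730·cos 15.341°/cos 16.35966° = 220.583691
action lengths: √(r_a1²−r_b1²) = 26.568444, √(r_a2²−r_b2²) = 60.417433
base pitch p_b = π·m·cos α = 12.545791
CR = (26.568444 + 60.417433 − 220.583691·sin 16.35966°)/12.545791 = 1.981139
contact ratio ≈ 1.9811

1.9811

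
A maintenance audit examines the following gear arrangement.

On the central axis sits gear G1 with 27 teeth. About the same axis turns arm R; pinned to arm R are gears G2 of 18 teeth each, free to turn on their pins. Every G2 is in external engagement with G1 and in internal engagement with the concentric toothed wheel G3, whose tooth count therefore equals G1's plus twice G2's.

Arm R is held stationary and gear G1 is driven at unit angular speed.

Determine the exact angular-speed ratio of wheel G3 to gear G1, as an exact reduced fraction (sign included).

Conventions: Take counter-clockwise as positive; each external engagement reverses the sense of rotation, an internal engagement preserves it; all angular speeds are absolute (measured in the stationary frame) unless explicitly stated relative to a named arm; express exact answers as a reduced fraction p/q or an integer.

-3/7

class = planetary set [G3 = 27+2·18 = 63; Willis about the carrier]
ring teeth: 27 + 2·18 = 63
27(ω_sun−ω_arm) = −63(ω_ring−ω_arm),  ω_arm = 0, ω_sun = 1
ω_ring = 0 − (27/63)(1−0) = -3/7
ω_out/ω_in = -3/7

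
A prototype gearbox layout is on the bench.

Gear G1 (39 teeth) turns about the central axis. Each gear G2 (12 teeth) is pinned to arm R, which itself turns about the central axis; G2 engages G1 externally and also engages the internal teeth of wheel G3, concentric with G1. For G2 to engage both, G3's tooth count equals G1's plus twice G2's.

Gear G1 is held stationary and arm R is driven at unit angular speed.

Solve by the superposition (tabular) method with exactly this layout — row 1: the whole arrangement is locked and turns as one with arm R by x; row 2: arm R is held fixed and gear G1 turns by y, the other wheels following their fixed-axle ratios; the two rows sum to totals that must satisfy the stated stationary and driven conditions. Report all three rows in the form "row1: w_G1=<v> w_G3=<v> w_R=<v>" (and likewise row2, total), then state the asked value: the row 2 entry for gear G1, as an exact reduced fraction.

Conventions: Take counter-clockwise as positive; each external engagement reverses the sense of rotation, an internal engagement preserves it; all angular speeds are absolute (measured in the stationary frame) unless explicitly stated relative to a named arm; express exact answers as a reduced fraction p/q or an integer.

recognized (axles ride arm R): planetary set, 39/12/63 teeth
superposition row 1 [locked train]: every member turns x
row 2: sun turns y, ring = −(39/63)·y, arm 0
boundary: total ω_sun = x + y = 0 and total ω_arm = x = 1  ⇒  y = -1, x = 1
row 2 ring = −(39/63)·(-1) = 13/21
totals (row 1 + row 2): sun 1 + (-1) = 0, ring 1 + 13/21 = 34/21, arm 1 + 0 = 1
asked cell (row2, sun) = -1

row1: w_G1=1 w_G3=1 w_R=1
row2: w_G1=-1 w_G3=13/21 w_R=0
total: w_G1=0 w_G3=34/21 w_R=1
asked value: -1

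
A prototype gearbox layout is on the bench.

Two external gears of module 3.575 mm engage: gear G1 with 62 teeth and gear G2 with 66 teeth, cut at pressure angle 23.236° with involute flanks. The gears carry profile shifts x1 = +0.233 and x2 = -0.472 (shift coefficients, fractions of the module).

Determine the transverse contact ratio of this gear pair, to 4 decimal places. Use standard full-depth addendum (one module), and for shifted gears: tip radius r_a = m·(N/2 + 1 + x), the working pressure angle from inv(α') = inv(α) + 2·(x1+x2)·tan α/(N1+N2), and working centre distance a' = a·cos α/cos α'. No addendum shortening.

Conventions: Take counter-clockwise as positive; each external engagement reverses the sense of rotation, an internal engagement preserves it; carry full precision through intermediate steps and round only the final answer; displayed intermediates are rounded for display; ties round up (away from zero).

1.6484

single-mesh involute tooth geometry (62T engaging 66T at module 3.575)
base radii: r_b1 = 101.835722, r_b2 = 108.405769
tip radii: r_a1 = 115.232975, r_a2 = 119.862600
inv(α') = inv(23.236°) + 2·(+0.233-0.472)·tan α/(62+66) = 0.02219645  ⇒  α' = 22.72522°
a' = a·cos α / cos α' = 228.8000·cos 23.236°/cos 22.72522° = 227.936643
action lengths: √(r_a1²−r_b1²) = 53.927026, √(r_a2²−r_b2²) = 51.139340
base pitch p_b = π·m·cos α = 10.320205
CR = (53.927026 + 51.139340 − 227.936643·sin 22.72522°)/10.320205 = 1.648385
contact ratio ≈ 1.6484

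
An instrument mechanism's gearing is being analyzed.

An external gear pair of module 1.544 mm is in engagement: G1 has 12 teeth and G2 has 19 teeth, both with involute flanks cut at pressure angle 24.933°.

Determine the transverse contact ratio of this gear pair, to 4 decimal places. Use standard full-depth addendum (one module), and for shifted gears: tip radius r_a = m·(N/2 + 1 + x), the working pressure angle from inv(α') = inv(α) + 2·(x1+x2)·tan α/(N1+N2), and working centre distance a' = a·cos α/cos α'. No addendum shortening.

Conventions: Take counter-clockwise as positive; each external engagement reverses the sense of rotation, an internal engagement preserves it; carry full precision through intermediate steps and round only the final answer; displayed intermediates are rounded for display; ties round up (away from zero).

1.3596

recognized (one external pair, fixed centres): single-mesh tooth geometry, m = 1.544, N1 = 12, N2 = 19
base radii: r_b1 = 8.400608, r_b2 = 13.300962
tip radii: r_a1 = 10.808000, r_a2 = 16.212000
no profile shift: α' = α, a' = a
action lengths: √(r_a1²−r_b1²) = 6.800195, √(r_a2²−r_b2²) = 9.268945
base pitch p_b = π·m·cos α = 4.398548
CR = (6.800195 + 9.268945 − 23.932000·sin 24.93300°)/4.398548 = 1.359633
contact ratio ≈ 1.3596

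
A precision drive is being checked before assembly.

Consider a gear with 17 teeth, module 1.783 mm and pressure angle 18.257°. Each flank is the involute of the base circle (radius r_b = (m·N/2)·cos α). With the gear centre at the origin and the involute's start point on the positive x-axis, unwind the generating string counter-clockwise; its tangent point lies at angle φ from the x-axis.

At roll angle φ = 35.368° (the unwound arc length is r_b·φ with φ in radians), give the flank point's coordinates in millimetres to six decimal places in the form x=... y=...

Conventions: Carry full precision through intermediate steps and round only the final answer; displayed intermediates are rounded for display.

x=16.878954 y=1.086029

topology: single-mesh involute geometry — m = 1.783, N = 17
pitch radius r_p = m·N/2 = 1.783·17/2 = 15.155500
base radius r_b = r_p·cos α = 15.155500·cos 18.257° = 14.392585
roll angle φ = 35.368° = 0.61728805 rad
x = r_b·(cos φ + φ·sin φ) = 16.878954
y = r_b·(sin φ − φ·cos φ) = 1.086029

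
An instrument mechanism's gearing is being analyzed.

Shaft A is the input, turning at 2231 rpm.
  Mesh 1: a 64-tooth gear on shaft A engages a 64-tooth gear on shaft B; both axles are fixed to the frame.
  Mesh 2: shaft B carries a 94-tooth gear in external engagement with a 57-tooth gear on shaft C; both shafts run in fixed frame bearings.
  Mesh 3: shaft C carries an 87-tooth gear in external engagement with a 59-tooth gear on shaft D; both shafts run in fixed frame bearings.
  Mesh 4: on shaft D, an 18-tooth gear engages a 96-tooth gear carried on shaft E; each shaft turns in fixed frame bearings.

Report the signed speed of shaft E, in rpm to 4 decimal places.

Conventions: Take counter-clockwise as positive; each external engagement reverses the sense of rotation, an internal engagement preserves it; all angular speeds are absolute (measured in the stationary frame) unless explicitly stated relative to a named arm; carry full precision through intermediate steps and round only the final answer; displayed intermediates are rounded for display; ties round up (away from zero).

+1017.2345 rpm

class = fixed-axis compound train [4 meshes; 4 ratios multiply, 4 sense flips]
mesh 1 [64T→64T]: ω = 2231.0000×64/64 = 2231.0000 rpm, sense flips to −
mesh 2 [94T→57T]: ω = 2231.0000×94/57 = 3679.1930 rpm, sense flips to +
mesh 3 [87T→59T]: ω = 3679.1930×87/59 = 5425.2507 rpm, sense flips to −
mesh 4 [18T→96T]: ω = 5425.2507×18/96 = 1017.2345 rpm, sense flips to +
signed output speed = +1017.2345 rpm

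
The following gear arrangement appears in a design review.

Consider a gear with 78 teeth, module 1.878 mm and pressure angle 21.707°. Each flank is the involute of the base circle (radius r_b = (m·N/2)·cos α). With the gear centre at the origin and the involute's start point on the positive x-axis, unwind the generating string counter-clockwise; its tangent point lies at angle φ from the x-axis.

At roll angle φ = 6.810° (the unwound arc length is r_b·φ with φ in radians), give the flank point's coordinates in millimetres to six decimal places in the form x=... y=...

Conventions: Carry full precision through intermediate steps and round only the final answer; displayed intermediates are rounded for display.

x=68.527180 y=0.038033

recognized (one wheel, involute flank): single-mesh tooth geometry, m = 1.878, N = 78
pitch radius r_p = m·N/2 = 1.878·78/2 = 73.242000
base radius r_b = r_p·cos α = 73.242000·cos 21.707° = 68.048219
roll angle φ = 6.810° = 0.11885692 rad
x = r_b·(cos φ + φ·sin φ) = 68.527180
y = r_b·(sin φ − φ·cos φ) = 0.038033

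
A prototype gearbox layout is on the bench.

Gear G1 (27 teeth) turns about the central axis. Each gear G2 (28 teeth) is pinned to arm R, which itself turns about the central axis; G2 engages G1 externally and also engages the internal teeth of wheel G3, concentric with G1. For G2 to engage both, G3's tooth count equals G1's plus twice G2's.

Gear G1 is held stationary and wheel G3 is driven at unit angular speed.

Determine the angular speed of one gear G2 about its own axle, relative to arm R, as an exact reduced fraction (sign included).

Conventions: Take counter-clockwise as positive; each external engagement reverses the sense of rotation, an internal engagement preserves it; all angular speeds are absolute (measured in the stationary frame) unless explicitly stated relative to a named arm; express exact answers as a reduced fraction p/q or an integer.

recognized (axles ride arm R): planetary set, 27/28/83 teeth
ring teeth: 27 + 2·28 = 83
27(ω_sun−ω_arm) = −83(ω_ring−ω_arm),  ω_sun = 0, ω_ring = 1
27(0−ω_arm) = −83(1−ω_arm)  ⇒  110·ω_arm = 83  ⇒  ω_arm = 83/110
sun–planet mesh: 27·(0−83/110) = −28·(ω_p−ω_arm)  ⇒  ω_p−ω_arm = 2241/3080
exact speed ratio = 2241/3080

2241/3080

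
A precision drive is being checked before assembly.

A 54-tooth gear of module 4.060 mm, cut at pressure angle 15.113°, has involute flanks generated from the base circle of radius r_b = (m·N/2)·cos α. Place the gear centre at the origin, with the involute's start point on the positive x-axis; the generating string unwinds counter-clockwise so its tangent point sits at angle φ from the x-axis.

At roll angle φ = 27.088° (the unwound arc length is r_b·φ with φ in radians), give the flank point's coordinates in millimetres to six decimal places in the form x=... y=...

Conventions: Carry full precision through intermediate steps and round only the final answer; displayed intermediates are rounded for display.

x=117.003093 y=3.645075

recognized (one wheel, involute flank): single-mesh tooth geometry, m = 4.060, N = 54
pitch radius r_p = m·N/2 = 4.060·54/2 = 109.620000
base radius r_b = r_p·cos α = 109.620000·cos 15.113° = 105.828628
roll angle φ = 27.088° = 0.47277479 rad
x = r_b·(cos φ + φ·sin φ) = 117.003093
y = r_b·(sin φ − φ·cos φ) = 3.645075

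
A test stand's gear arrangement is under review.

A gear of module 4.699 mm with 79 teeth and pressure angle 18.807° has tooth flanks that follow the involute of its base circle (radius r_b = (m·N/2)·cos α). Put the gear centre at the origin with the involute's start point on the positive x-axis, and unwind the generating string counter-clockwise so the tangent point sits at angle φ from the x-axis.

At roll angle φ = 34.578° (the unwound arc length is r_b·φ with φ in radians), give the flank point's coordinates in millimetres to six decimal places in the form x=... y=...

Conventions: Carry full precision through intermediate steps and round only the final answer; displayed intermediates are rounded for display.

x=204.841973 y=12.410329

single-mesh involute tooth geometry (79T wheel at module 4.699)
pitch radius r_p = m·N/2 = 4.699·79/2 = 185.610500
base radius r_b = r_p·cos α = 185.610500·cos 18.807° = 175.700733
roll angle φ = 34.578° = 0.60349995 rad
x = r_b·(cos φ + φ·sin φ) = 204.841973
y = r_b·(sin φ − φ·cos φ) = 12.410329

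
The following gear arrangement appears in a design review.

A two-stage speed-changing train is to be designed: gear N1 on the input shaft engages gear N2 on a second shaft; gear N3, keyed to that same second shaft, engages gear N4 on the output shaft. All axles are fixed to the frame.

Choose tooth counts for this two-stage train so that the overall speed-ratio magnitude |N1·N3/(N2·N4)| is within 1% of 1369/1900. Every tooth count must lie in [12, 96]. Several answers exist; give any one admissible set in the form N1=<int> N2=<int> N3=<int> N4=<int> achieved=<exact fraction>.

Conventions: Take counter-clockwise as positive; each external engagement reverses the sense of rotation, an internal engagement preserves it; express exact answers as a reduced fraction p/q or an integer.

class = fixed-axis compound train [2-stage, 1369/1900 wanted]
target = 1369/1900 in lowest terms: an exact hit needs N1·N3 = k·1369 and N2·N4 = k·1900 for one integer k, every count in [12, 96]; additionally prefer no 1:1 stage (N1 ≠ N2, N3 ≠ N4)
k = 1: N1·N3 = 1369 = 37·37, N2·N4 = 1900 = 20·95
achieved = 37·37/(20·95) = 1369/1900; |achieved − target| = 0 ≤ 1369/190000 ✓

N1=37 N2=20 N3=37 N4=95 achieved=1369/1900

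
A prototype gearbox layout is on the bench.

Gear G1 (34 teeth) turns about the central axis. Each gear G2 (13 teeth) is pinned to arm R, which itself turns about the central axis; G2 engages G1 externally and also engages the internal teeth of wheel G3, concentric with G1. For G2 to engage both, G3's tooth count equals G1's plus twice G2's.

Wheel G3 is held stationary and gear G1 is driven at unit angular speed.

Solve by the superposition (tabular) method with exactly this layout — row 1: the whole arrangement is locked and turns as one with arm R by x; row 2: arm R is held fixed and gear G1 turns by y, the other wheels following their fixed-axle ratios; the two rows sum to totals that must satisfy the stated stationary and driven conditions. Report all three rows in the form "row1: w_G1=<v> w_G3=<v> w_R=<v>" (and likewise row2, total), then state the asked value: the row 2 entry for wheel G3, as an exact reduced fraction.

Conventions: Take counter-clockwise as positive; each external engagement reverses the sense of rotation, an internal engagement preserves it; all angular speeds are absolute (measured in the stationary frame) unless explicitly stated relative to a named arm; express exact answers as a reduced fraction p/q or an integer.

row1: w_G1=17/47 w_G3=17/47 w_R=17/47
row2: w_G1=30/47 w_G3=-17/47 w_R=0
total: w_G1=1 w_G3=0 w_R=17/47
asked value: -17/47

class = planetary set [G3 = 34+2·13 = 60; Willis about the carrier]
row 1 — lock + rotate with arm: ω_sun = ω_ring = ω_arm = x
row 2: sun turns y, ring = −(34/60)·y, arm 0
boundary: total ω_ring = x − (34/60)·y = 0 and total ω_sun = x + y = 1  ⇒  y = 30/47, x = 17/47
row 2 ring = −(34/60)·30/47 = -17/47
totals (row 1 + row 2): sun 17/47 + 30/47 = 1, ring 17/47 + (-17/47) = 0, arm 17/47 + 0 = 17/47
asked cell (row2, ring) = -17/47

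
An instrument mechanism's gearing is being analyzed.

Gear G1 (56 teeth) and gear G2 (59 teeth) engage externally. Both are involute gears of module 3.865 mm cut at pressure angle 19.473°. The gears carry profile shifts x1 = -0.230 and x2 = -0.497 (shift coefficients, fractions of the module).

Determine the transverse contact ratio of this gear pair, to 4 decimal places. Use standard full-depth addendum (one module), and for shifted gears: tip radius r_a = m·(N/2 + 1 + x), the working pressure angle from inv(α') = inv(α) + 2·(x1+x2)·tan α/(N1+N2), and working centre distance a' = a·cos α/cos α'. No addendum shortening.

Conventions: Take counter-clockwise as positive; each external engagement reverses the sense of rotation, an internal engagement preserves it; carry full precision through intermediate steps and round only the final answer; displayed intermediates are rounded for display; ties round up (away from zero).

2.0178

recognized (one external pair, fixed centres): single-mesh tooth geometry, m = 3.865, N1 = 56, N2 = 59
base radii: r_b1 = 102.029674, r_b2 = 107.495550
tip radii: r_a1 = 111.196050, r_a2 = 115.961595
inv(α') = inv(19.473°) + 2·(-0.230-0.497)·tan α/(56+59) = 0.00924978  ⇒  α' = 17.13679°
a' = a·cos α / cos α' = 222.2375·cos 19.473°/cos 17.13679° = 219.259464
action lengths: √(r_a1²−r_b1²) = 44.209808, √(r_a2²−r_b2²) = 43.494808
base pitch p_b = π·m·cos α = 11.447703
CR = (44.209808 + 43.494808 − 219.259464·sin 17.13679°)/11.447703 = 2.017780
contact ratio ≈ 2.0178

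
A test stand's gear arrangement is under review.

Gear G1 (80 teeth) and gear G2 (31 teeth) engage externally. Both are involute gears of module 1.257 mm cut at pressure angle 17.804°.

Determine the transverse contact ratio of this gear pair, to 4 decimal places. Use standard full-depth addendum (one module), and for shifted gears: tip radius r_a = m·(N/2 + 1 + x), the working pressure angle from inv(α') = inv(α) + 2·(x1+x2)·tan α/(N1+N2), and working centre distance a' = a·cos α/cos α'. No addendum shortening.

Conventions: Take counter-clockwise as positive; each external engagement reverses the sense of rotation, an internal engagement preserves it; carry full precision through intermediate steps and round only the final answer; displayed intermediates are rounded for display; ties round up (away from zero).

1.8705

class = single-mesh tooth geometry [involute pair 80T × 31T, m = 1.257]
base radii: r_b1 = 47.871993, r_b2 = 18.550397
tip radii: r_a1 = 51.537000, r_a2 = 20.740500
no profile shift: α' = α, a' = a
action lengths: √(r_a1²−r_b1²) = 19.087553, √(r_a2²−r_b2²) = 9.276373
base pitch p_b = π·m·cos α = 3.759858
CR = (19.087553 + 9.276373 − 69.763500·sin 17.80400°)/3.759858 = 1.870527
contact ratio ≈ 1.8705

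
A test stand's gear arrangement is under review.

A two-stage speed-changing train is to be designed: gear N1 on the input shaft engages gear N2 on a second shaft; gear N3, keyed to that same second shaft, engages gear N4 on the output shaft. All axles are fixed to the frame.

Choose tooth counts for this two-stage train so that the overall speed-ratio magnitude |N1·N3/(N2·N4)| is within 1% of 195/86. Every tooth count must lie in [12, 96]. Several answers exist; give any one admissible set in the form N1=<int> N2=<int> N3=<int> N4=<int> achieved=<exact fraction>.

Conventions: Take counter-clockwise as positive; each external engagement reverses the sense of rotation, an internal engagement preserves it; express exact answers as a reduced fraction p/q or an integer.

topology: fixed-axis compound train — 2 stages, target 195/86
target = 195/86 in lowest terms: an exact hit needs N1·N3 = k·195 and N2·N4 = k·86 for one integer k, every count in [12, 96]; additionally prefer no 1:1 stage (N1 ≠ N2, N3 ≠ N4)
k = 1…5: no 1:1-free in-range split of k·195 and k·86 into factor pairs; take k = 6
k = 6: N1·N3 = 1170 = 13·90, N2·N4 = 516 = 12·43
achieved = 13·90/(12·43) = 195/86; |achieved − target| = 0 ≤ 39/1720 ✓

N1=13 N2=12 N3=90 N4=43 achieved=195/86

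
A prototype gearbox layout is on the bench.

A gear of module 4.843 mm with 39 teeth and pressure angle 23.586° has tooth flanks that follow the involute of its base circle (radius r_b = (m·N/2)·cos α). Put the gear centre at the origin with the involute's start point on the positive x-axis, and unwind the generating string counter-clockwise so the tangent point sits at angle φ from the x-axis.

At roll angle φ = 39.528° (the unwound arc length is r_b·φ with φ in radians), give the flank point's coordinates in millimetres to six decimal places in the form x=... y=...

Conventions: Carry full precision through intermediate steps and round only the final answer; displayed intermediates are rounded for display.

single-mesh involute tooth geometry (39T wheel at module 4.843)
pitch radius r_p = m·N/2 = 4.843·39/2 = 94.438500
base radius r_b = r_p·cos α = 94.438500·cos 23.586° = 86.549157
roll angle φ = 39.528° = 0.68989375 rad
x = r_b·(cos φ + φ·sin φ) = 104.759111
y = r_b·(sin φ − φ·cos φ) = 9.029740

x=104.759111 y=9.029740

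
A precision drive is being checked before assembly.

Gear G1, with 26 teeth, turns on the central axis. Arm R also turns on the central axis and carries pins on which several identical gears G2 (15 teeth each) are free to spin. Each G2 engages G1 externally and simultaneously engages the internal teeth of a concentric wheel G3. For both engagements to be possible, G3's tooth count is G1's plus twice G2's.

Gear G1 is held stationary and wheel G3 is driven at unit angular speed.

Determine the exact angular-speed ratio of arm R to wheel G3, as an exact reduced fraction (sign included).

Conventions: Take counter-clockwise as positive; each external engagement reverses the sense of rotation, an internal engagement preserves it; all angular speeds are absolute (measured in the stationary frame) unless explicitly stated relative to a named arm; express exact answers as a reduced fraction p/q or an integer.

28/41

topology: planetary set — G1 26T / G2 15T / G3 56T, arm = carrier (Willis)
ring teeth: 26 + 2·15 = 56
26(ω_sun−ω_arm) = −56(ω_ring−ω_arm),  ω_sun = 0, ω_ring = 1
26(0−ω_arm) = −56(1−ω_arm)  ⇒  82·ω_arm = 56  ⇒  ω_arm = 28/41
ω_out/ω_in = 28/41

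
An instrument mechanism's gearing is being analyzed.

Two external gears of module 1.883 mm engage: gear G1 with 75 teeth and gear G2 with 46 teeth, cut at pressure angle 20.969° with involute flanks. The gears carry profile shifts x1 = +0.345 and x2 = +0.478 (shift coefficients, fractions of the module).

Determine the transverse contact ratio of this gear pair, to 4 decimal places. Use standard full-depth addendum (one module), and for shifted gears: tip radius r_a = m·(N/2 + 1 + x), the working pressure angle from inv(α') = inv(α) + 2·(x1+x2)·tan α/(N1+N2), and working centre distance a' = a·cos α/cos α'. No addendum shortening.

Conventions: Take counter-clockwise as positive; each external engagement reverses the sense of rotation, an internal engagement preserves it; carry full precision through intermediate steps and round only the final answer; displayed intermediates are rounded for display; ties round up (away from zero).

class = single-mesh tooth geometry [involute pair 75T × 46T, m = 1.883]
base radii: r_b1 = 65.936130, r_b2 = 40.440826
tip radii: r_a1 = 73.145135, r_a2 = 46.092074
inv(α') = inv(20.969°) + 2·(+0.345+0.478)·tan α/(75+46) = 0.02247867  ⇒  α' = 22.81699°
a' = a·cos α / cos α' = 113.9215·cos 20.969°/cos 22.81699° = 115.407828
action lengths: √(r_a1²−r_b1²) = 31.664453, √(r_a2²−r_b2²) = 22.113771
base pitch p_b = π·m·cos α = 5.523852
CR = (31.664453 + 22.113771 − 115.407828·sin 22.81699°)/5.523852 = 1.633704
contact ratio ≈ 1.6337

1.6337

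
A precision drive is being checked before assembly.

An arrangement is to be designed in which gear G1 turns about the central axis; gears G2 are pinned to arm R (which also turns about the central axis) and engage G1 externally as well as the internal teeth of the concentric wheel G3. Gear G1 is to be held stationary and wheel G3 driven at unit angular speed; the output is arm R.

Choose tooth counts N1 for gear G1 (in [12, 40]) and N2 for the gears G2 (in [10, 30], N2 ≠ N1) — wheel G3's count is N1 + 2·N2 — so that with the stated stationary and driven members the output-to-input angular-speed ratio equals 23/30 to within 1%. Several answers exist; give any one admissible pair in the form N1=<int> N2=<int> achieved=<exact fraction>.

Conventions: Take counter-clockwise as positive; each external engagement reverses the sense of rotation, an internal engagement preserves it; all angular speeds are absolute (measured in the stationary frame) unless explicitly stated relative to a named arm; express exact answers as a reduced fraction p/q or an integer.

class = planetary set [ratio 23/30 wanted; Willis about the carrier]
Willis with ω_sun = 0: ω_arm/ω_ring = N3/(N1+N3); set equal to 23/30  ⇒  N3/N1 = (23/30)/(1 − 23/30) = 23/7
N3 = N1 + 2·N2  ⇒  N2/N1 = (N3/N1 − 1)/2 = (23/7 − 1)/2 = 8/7
smallest multiple with N1 ≥ 12 and N2 ≥ 10: k = 2  ⇒  N1 = 2·7 = 14, N2 = 2·8 = 16 (N1 ≤ 40, N2 ≤ 30, N2 ≠ N1 ✓), N3 = 14 + 2·16 = 46
check: N3/(N1+N3) with N1 = 14, N3 = 46 gives 23/30; |achieved − target| = 0 ≤ 23/3000 ✓

N1=14 N2=16 achieved=23/30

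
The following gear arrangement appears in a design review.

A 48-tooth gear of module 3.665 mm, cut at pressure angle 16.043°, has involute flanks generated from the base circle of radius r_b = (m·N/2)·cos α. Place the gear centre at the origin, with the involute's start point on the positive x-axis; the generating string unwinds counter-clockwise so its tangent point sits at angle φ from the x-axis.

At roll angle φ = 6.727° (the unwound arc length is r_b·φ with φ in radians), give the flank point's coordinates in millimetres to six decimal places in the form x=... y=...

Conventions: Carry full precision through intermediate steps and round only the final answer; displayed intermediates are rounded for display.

x=85.114994 y=0.045542

class = single-mesh tooth geometry [base-circle involute, m = 3.665, 48T]
pitch radius r_p = m·N/2 = 3.665·48/2 = 87.960000
base radius r_b = r_p·cos α = 87.960000·cos 16.043° = 84.534359
roll angle φ = 6.727° = 0.11740830 rad
x = r_b·(cos φ + φ·sin φ) = 85.114994
y = r_b·(sin φ − φ·cos φ) = 0.045542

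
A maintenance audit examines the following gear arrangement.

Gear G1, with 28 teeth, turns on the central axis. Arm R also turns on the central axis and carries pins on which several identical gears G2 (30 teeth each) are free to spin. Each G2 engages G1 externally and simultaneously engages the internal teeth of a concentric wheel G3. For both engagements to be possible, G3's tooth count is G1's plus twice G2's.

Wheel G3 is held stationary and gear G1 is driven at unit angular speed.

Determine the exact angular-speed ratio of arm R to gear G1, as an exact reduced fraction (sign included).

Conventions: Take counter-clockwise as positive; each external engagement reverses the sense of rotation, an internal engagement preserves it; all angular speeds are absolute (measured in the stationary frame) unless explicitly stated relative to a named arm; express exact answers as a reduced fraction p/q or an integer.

7/29

topology: planetary set — G1 28T / G2 30T / G3 88T, arm = carrier (Willis)
ring teeth: 28 + 2·30 = 88
28(ω_sun−ω_arm) = −88(ω_ring−ω_arm),  ω_ring = 0, ω_sun = 1
28(1−ω_arm) = −88(0−ω_arm)  ⇒  116·ω_arm = 28  ⇒  ω_arm = 7/29
ω_out/ω_in = 7/29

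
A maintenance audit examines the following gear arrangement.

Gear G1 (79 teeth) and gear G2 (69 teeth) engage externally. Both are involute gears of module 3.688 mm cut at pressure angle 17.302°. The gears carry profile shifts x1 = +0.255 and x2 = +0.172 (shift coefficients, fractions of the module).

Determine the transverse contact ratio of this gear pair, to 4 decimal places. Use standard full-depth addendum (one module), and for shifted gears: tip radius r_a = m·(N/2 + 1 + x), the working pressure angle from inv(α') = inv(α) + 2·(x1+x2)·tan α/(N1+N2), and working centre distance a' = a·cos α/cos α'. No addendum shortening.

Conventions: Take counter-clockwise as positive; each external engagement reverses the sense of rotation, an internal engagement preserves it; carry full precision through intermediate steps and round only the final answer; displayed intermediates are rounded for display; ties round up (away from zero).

recognized (one external pair, fixed centres): single-mesh tooth geometry, m = 3.688, N1 = 79, N2 = 69
base radii: r_b1 = 139.084222, r_b2 = 121.478624
tip radii: r_a1 = 150.304440, r_a2 = 131.558336
inv(α') = inv(17.302°) + 2·(+0.255+0.172)·tan α/(79+69) = 0.01132420  ⇒  α' = 18.30056°
a' = a·cos α / cos α' = 272.9120·cos 17.302°/cos 18.30056° = 274.443544
action lengths: √(r_a1²−r_b1²) = 56.982487, √(r_a2²−r_b2²) = 50.502867
base pitch p_b = π·m·cos α = 11.061923
CR = (56.982487 + 50.502867 − 274.443544·sin 18.30056°)/11.061923 = 1.926391
contact ratio ≈ 1.9264

1.9264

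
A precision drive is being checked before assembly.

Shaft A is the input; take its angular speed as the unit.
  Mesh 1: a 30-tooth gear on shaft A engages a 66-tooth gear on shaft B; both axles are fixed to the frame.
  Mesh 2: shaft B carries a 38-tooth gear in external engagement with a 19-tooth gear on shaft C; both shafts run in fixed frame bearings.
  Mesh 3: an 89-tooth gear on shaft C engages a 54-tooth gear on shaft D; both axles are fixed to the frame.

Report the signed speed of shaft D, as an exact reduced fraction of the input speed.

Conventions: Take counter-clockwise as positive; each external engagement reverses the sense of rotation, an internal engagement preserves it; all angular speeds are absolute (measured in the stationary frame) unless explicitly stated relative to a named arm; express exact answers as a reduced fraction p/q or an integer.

-445/297

3-mesh fixed-axis compound train (all bearings frame-fixed)
mesh 1 [30T→66T]: |ω|/ω_in = 1×30/66 = 5/11, sense flips to −
mesh 2 [38T→19T]: |ω|/ω_in = (5/11)×38/19 = 10/11, sense flips to +
mesh 3 [89T→54T]: |ω|/ω_in = (10/11)×89/54 = 445/297, sense flips to −
signed output speed (× input speed) = -445/297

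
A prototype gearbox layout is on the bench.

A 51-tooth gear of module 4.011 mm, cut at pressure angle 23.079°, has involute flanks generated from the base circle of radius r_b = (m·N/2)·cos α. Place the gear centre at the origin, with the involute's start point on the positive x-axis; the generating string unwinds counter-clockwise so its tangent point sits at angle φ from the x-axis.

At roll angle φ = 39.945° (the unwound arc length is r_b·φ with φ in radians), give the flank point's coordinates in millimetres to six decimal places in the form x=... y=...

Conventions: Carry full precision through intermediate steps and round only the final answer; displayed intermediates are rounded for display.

class = single-mesh tooth geometry [base-circle involute, m = 4.011, 51T]
pitch radius r_p = m·N/2 = 4.011·51/2 = 102.280500
base radius r_b = r_p·cos α = 102.280500·cos 23.079° = 94.094504
roll angle φ = 39.945° = 0.69717177 rad
x = r_b·(cos φ + φ·sin φ) = 114.257228
y = r_b·(sin φ − φ·cos φ) = 10.120567

x=114.257228 y=10.120567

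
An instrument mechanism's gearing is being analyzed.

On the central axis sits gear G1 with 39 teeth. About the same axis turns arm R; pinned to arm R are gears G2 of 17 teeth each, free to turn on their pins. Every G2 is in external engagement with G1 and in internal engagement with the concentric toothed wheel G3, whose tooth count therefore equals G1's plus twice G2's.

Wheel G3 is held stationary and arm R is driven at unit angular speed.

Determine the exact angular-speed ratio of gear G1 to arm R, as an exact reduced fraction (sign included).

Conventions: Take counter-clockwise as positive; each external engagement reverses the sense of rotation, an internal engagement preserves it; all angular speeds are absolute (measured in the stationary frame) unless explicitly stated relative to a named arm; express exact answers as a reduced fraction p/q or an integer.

class = planetary set [G3 = 39+2·17 = 73; Willis about the carrier]
ring teeth: 39 + 2·17 = 73
39(ω_sun−ω_arm) = −73(ω_ring−ω_arm),  ω_ring = 0, ω_arm = 1
ω_sun = 1 − (73/39)(0−1) = 112/39
ω_out/ω_in = 112/39

112/39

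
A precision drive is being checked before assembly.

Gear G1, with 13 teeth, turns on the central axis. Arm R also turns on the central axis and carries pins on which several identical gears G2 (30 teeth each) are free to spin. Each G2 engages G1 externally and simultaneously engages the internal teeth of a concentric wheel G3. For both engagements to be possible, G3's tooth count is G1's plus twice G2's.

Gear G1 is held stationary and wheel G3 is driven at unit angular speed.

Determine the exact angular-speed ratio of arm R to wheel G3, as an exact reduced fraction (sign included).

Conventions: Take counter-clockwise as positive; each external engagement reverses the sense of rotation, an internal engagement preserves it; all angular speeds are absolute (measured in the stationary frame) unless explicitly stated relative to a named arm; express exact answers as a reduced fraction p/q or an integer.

recognized (axles ride arm R): planetary set, 13/30/73 teeth
ring teeth: 13 + 2·30 = 73
13(ω_sun−ω_arm) = −73(ω_ring−ω_arm),  ω_sun = 0, ω_ring = 1
13(0−ω_arm) = −73(1−ω_arm)  ⇒  86·ω_arm = 73  ⇒  ω_arm = 73/86
ω_out/ω_in = 73/86

73/86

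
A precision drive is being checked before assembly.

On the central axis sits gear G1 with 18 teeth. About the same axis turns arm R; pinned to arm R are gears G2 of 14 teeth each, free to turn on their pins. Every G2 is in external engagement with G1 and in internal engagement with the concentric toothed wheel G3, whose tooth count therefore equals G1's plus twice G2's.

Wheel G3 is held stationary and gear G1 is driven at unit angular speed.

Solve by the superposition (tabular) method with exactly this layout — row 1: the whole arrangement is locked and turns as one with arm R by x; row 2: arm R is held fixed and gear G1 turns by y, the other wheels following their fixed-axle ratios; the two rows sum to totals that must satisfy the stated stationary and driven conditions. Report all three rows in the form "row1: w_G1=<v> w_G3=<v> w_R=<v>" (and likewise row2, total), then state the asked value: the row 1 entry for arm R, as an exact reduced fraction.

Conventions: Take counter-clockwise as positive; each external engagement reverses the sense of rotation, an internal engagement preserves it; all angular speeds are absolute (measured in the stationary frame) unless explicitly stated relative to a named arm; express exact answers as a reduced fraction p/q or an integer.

row1: w_G1=9/32 w_G3=9/32 w_R=9/32
row2: w_G1=23/32 w_G3=-9/32 w_R=0
total: w_G1=1 w_G3=0 w_R=9/32
asked value: 9/32

recognized (axles ride arm R): planetary set, 18/14/46 teeth
row 1 — lock + rotate with arm: ω_sun = ω_ring = ω_arm = x
row 2: sun turns y, ring = −(18/46)·y, arm 0
boundary: total ω_ring = x − (18/46)·y = 0 and total ω_sun = x + y = 1  ⇒  y = 23/32, x = 9/32
row 2 ring = −(18/46)·23/32 = -9/32
totals (row 1 + row 2): sun 9/32 + 23/32 = 1, ring 9/32 + (-9/32) = 0, arm 9/32 + 0 = 9/32
asked cell (row1, arm) = 9/32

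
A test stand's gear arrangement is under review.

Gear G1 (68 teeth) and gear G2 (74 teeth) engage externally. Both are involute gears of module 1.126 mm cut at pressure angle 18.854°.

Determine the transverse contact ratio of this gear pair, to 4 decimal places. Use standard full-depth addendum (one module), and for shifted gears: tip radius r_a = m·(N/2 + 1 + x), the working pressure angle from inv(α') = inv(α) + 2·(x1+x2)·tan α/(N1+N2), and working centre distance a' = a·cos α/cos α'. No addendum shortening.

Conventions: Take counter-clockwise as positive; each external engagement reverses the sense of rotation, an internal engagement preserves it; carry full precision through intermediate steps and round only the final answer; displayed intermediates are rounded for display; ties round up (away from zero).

1.8814

recognized (one external pair, fixed centres): single-mesh tooth geometry, m = 1.126, N1 = 68, N2 = 74
base radii: r_b1 = 36.229876, r_b2 = 39.426630
tip radii: r_a1 = 39.410000, r_a2 = 42.788000
no profile shift: α' = α, a' = a
action lengths: √(r_a1²−r_b1²) = 15.509486, √(r_a2²−r_b2²) = 16.623892
base pitch p_b = π·m·cos α = 3.347633
CR = (15.509486 + 16.623892 − 79.946000·sin 18.85400°)/3.347633 = 1.881392
contact ratio ≈ 1.8814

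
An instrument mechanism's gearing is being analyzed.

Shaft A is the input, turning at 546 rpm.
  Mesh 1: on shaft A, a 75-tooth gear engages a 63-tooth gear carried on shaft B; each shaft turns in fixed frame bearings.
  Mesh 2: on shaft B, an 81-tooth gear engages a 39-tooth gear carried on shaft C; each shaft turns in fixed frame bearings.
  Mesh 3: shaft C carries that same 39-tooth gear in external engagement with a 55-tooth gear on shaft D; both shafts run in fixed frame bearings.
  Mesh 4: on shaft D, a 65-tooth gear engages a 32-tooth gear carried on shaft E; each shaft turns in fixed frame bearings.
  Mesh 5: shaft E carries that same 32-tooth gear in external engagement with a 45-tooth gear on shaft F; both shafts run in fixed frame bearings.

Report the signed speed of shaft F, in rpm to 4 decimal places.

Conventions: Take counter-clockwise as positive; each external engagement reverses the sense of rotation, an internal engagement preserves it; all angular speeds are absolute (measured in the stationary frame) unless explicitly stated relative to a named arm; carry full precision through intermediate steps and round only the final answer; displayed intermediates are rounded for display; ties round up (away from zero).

-1382.7273 rpm

5-mesh fixed-axis compound train (all bearings frame-fixed)
mesh 1 [75T→63T]: ω = 546.0000×75/63 = 650.0000 rpm, sense flips to −
mesh 2 [81T→39T]: ω = 650.0000×81/39 = 1350.0000 rpm, sense flips to +
mesh 3 [39T→55T]: ω = 1350.0000×39/55 = 957.2727 rpm, sense flips to −
mesh 4 [65T→32T]: ω = 957.2727×65/32 = 1944.4602 rpm, sense flips to +
mesh 5 [32T→45T]: ω = 1944.4602×32/45 = 1382.7273 rpm, sense flips to −
signed output speed = -1382.7273 rpm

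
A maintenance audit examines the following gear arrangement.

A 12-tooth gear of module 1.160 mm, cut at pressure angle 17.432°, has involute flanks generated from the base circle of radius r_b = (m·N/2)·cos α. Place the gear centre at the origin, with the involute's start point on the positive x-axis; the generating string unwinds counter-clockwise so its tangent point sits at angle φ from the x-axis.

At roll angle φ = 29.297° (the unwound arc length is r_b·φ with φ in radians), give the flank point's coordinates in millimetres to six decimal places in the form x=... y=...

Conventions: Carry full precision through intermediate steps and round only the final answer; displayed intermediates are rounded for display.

topology: single-mesh involute geometry — m = 1.160, N = 12
pitch radius r_p = m·N/2 = 1.160·12/2 = 6.960000
base radius r_b = r_p·cos α = 6.960000·cos 17.432° = 6.640349
roll angle φ = 29.297° = 0.51132911 rad
x = r_b·(cos φ + φ·sin φ) = 7.452511
y = r_b·(sin φ − φ·cos φ) = 0.288253

x=7.452511 y=0.288253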